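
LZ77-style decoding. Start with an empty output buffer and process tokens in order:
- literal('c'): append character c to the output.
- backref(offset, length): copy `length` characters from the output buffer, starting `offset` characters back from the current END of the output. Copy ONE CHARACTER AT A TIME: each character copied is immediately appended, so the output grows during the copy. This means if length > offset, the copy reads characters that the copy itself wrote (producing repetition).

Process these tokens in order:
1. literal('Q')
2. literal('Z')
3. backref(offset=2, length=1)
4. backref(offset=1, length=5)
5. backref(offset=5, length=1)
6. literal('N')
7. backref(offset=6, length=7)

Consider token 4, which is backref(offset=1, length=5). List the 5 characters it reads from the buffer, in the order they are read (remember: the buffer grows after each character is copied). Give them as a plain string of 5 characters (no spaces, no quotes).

Token 1: literal('Q'). Output: "Q"
Token 2: literal('Z'). Output: "QZ"
Token 3: backref(off=2, len=1). Copied 'Q' from pos 0. Output: "QZQ"
Token 4: backref(off=1, len=5). Buffer before: "QZQ" (len 3)
  byte 1: read out[2]='Q', append. Buffer now: "QZQQ"
  byte 2: read out[3]='Q', append. Buffer now: "QZQQQ"
  byte 3: read out[4]='Q', append. Buffer now: "QZQQQQ"
  byte 4: read out[5]='Q', append. Buffer now: "QZQQQQQ"
  byte 5: read out[6]='Q', append. Buffer now: "QZQQQQQQ"

Answer: QQQQQ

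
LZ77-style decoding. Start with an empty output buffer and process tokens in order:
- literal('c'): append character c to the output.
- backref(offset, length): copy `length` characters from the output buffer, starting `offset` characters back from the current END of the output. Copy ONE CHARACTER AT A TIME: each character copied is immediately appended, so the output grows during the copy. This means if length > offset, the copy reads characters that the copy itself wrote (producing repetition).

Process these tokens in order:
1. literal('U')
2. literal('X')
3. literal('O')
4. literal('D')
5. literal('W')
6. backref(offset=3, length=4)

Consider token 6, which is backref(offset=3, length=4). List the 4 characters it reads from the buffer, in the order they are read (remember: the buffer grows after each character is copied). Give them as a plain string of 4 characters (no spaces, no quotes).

Answer: ODWO

Derivation:
Token 1: literal('U'). Output: "U"
Token 2: literal('X'). Output: "UX"
Token 3: literal('O'). Output: "UXO"
Token 4: literal('D'). Output: "UXOD"
Token 5: literal('W'). Output: "UXODW"
Token 6: backref(off=3, len=4). Buffer before: "UXODW" (len 5)
  byte 1: read out[2]='O', append. Buffer now: "UXODWO"
  byte 2: read out[3]='D', append. Buffer now: "UXODWOD"
  byte 3: read out[4]='W', append. Buffer now: "UXODWODW"
  byte 4: read out[5]='O', append. Buffer now: "UXODWODWO"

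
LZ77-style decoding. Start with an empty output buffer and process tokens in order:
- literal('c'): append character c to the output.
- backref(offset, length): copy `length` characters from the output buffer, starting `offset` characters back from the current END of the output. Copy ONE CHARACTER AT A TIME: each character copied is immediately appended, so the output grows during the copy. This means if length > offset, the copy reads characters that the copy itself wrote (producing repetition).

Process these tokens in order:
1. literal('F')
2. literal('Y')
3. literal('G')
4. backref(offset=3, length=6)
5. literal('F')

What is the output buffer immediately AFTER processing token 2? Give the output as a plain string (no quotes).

Token 1: literal('F'). Output: "F"
Token 2: literal('Y'). Output: "FY"

Answer: FY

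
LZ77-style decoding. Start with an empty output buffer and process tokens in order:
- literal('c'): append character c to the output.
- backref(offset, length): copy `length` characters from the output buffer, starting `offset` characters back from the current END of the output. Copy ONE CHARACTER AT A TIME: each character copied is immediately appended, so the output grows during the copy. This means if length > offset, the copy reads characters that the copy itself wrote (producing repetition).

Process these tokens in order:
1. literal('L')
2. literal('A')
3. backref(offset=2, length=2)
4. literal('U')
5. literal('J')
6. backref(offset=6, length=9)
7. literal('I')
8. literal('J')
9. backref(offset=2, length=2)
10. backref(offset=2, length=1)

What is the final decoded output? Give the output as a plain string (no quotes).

Token 1: literal('L'). Output: "L"
Token 2: literal('A'). Output: "LA"
Token 3: backref(off=2, len=2). Copied 'LA' from pos 0. Output: "LALA"
Token 4: literal('U'). Output: "LALAU"
Token 5: literal('J'). Output: "LALAUJ"
Token 6: backref(off=6, len=9) (overlapping!). Copied 'LALAUJLAL' from pos 0. Output: "LALAUJLALAUJLAL"
Token 7: literal('I'). Output: "LALAUJLALAUJLALI"
Token 8: literal('J'). Output: "LALAUJLALAUJLALIJ"
Token 9: backref(off=2, len=2). Copied 'IJ' from pos 15. Output: "LALAUJLALAUJLALIJIJ"
Token 10: backref(off=2, len=1). Copied 'I' from pos 17. Output: "LALAUJLALAUJLALIJIJI"

Answer: LALAUJLALAUJLALIJIJI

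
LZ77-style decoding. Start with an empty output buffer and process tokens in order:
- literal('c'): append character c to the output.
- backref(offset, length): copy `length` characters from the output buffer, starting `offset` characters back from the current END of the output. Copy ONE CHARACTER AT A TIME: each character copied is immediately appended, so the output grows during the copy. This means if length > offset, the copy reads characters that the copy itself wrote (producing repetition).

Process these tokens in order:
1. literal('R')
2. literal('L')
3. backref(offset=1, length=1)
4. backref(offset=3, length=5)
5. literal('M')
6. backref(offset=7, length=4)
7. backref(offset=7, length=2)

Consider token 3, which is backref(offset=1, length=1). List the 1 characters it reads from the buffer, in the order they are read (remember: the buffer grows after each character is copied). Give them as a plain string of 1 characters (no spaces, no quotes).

Answer: L

Derivation:
Token 1: literal('R'). Output: "R"
Token 2: literal('L'). Output: "RL"
Token 3: backref(off=1, len=1). Buffer before: "RL" (len 2)
  byte 1: read out[1]='L', append. Buffer now: "RLL"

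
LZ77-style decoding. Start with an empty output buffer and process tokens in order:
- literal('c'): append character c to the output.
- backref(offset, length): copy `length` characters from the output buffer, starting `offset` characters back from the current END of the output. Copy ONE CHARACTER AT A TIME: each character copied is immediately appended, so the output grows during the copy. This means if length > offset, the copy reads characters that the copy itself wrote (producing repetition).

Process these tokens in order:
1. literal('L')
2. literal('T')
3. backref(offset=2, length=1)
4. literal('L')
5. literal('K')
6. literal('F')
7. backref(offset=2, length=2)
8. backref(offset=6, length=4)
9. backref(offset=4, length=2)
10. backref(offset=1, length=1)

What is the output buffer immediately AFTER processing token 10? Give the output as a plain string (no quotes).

Token 1: literal('L'). Output: "L"
Token 2: literal('T'). Output: "LT"
Token 3: backref(off=2, len=1). Copied 'L' from pos 0. Output: "LTL"
Token 4: literal('L'). Output: "LTLL"
Token 5: literal('K'). Output: "LTLLK"
Token 6: literal('F'). Output: "LTLLKF"
Token 7: backref(off=2, len=2). Copied 'KF' from pos 4. Output: "LTLLKFKF"
Token 8: backref(off=6, len=4). Copied 'LLKF' from pos 2. Output: "LTLLKFKFLLKF"
Token 9: backref(off=4, len=2). Copied 'LL' from pos 8. Output: "LTLLKFKFLLKFLL"
Token 10: backref(off=1, len=1). Copied 'L' from pos 13. Output: "LTLLKFKFLLKFLLL"

Answer: LTLLKFKFLLKFLLL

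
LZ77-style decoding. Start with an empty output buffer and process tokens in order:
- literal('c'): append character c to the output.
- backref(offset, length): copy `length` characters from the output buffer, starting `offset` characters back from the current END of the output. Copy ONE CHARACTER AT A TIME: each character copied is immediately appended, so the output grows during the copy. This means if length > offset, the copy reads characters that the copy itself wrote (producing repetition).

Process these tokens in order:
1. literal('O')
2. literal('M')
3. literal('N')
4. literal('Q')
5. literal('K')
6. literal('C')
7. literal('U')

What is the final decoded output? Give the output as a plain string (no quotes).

Token 1: literal('O'). Output: "O"
Token 2: literal('M'). Output: "OM"
Token 3: literal('N'). Output: "OMN"
Token 4: literal('Q'). Output: "OMNQ"
Token 5: literal('K'). Output: "OMNQK"
Token 6: literal('C'). Output: "OMNQKC"
Token 7: literal('U'). Output: "OMNQKCU"

Answer: OMNQKCU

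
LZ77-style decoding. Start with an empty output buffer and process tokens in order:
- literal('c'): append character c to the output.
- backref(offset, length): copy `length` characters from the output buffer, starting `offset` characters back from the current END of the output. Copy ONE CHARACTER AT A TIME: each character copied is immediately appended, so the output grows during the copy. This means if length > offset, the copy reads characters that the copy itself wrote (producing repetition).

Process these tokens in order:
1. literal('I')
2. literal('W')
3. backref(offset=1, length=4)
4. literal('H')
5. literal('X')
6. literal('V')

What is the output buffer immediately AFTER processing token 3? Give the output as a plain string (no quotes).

Answer: IWWWWW

Derivation:
Token 1: literal('I'). Output: "I"
Token 2: literal('W'). Output: "IW"
Token 3: backref(off=1, len=4) (overlapping!). Copied 'WWWW' from pos 1. Output: "IWWWWW"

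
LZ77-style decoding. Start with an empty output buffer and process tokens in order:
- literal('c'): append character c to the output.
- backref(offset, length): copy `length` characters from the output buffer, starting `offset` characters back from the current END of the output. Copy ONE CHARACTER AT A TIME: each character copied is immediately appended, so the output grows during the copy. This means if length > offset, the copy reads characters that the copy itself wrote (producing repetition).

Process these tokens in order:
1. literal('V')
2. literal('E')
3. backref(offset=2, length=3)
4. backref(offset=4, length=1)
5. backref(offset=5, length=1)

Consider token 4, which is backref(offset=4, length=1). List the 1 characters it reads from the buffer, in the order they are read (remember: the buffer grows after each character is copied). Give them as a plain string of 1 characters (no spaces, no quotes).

Answer: E

Derivation:
Token 1: literal('V'). Output: "V"
Token 2: literal('E'). Output: "VE"
Token 3: backref(off=2, len=3) (overlapping!). Copied 'VEV' from pos 0. Output: "VEVEV"
Token 4: backref(off=4, len=1). Buffer before: "VEVEV" (len 5)
  byte 1: read out[1]='E', append. Buffer now: "VEVEVE"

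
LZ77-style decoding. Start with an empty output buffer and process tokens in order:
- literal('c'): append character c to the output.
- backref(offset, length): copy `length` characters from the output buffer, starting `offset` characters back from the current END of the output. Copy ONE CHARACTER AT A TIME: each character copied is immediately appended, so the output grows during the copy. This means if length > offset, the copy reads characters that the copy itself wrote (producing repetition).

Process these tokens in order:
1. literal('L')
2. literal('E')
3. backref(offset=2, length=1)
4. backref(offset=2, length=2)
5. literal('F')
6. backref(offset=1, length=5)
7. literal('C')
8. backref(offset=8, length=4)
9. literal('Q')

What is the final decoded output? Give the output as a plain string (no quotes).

Answer: LELELFFFFFFCLFFFQ

Derivation:
Token 1: literal('L'). Output: "L"
Token 2: literal('E'). Output: "LE"
Token 3: backref(off=2, len=1). Copied 'L' from pos 0. Output: "LEL"
Token 4: backref(off=2, len=2). Copied 'EL' from pos 1. Output: "LELEL"
Token 5: literal('F'). Output: "LELELF"
Token 6: backref(off=1, len=5) (overlapping!). Copied 'FFFFF' from pos 5. Output: "LELELFFFFFF"
Token 7: literal('C'). Output: "LELELFFFFFFC"
Token 8: backref(off=8, len=4). Copied 'LFFF' from pos 4. Output: "LELELFFFFFFCLFFF"
Token 9: literal('Q'). Output: "LELELFFFFFFCLFFFQ"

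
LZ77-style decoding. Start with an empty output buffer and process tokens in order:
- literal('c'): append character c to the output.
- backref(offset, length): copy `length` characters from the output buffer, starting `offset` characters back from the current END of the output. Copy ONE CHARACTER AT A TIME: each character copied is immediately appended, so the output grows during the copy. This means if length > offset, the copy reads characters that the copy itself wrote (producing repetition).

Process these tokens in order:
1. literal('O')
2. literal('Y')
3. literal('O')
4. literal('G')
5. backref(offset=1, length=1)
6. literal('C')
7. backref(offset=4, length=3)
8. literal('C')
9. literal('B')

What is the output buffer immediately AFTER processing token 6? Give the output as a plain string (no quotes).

Token 1: literal('O'). Output: "O"
Token 2: literal('Y'). Output: "OY"
Token 3: literal('O'). Output: "OYO"
Token 4: literal('G'). Output: "OYOG"
Token 5: backref(off=1, len=1). Copied 'G' from pos 3. Output: "OYOGG"
Token 6: literal('C'). Output: "OYOGGC"

Answer: OYOGGC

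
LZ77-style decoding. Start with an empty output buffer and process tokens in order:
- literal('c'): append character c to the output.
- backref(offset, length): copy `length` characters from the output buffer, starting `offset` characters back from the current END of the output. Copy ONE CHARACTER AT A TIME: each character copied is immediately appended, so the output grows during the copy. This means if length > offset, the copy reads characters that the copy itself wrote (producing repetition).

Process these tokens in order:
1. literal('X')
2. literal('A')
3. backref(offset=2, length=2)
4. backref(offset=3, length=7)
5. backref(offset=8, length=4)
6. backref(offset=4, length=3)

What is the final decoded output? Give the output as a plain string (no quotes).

Token 1: literal('X'). Output: "X"
Token 2: literal('A'). Output: "XA"
Token 3: backref(off=2, len=2). Copied 'XA' from pos 0. Output: "XAXA"
Token 4: backref(off=3, len=7) (overlapping!). Copied 'AXAAXAA' from pos 1. Output: "XAXAAXAAXAA"
Token 5: backref(off=8, len=4). Copied 'AAXA' from pos 3. Output: "XAXAAXAAXAAAAXA"
Token 6: backref(off=4, len=3). Copied 'AAX' from pos 11. Output: "XAXAAXAAXAAAAXAAAX"

Answer: XAXAAXAAXAAAAXAAAX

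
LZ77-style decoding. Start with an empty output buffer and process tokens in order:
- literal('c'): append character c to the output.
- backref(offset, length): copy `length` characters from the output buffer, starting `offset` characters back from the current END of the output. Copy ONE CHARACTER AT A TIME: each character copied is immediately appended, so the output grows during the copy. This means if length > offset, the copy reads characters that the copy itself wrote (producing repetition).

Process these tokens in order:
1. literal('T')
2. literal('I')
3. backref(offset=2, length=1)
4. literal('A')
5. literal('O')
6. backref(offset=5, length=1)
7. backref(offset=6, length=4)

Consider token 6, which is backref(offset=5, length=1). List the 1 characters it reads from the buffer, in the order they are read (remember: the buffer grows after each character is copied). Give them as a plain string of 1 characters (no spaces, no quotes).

Answer: T

Derivation:
Token 1: literal('T'). Output: "T"
Token 2: literal('I'). Output: "TI"
Token 3: backref(off=2, len=1). Copied 'T' from pos 0. Output: "TIT"
Token 4: literal('A'). Output: "TITA"
Token 5: literal('O'). Output: "TITAO"
Token 6: backref(off=5, len=1). Buffer before: "TITAO" (len 5)
  byte 1: read out[0]='T', append. Buffer now: "TITAOT"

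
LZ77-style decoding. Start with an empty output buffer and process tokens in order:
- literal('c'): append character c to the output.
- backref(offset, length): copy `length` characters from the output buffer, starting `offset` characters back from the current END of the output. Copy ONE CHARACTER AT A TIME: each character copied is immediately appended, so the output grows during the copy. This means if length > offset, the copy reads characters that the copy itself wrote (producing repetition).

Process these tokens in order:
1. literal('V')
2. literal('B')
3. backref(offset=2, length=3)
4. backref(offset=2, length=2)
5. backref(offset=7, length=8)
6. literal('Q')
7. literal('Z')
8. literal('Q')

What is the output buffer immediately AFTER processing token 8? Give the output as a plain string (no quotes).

Token 1: literal('V'). Output: "V"
Token 2: literal('B'). Output: "VB"
Token 3: backref(off=2, len=3) (overlapping!). Copied 'VBV' from pos 0. Output: "VBVBV"
Token 4: backref(off=2, len=2). Copied 'BV' from pos 3. Output: "VBVBVBV"
Token 5: backref(off=7, len=8) (overlapping!). Copied 'VBVBVBVV' from pos 0. Output: "VBVBVBVVBVBVBVV"
Token 6: literal('Q'). Output: "VBVBVBVVBVBVBVVQ"
Token 7: literal('Z'). Output: "VBVBVBVVBVBVBVVQZ"
Token 8: literal('Q'). Output: "VBVBVBVVBVBVBVVQZQ"

Answer: VBVBVBVVBVBVBVVQZQ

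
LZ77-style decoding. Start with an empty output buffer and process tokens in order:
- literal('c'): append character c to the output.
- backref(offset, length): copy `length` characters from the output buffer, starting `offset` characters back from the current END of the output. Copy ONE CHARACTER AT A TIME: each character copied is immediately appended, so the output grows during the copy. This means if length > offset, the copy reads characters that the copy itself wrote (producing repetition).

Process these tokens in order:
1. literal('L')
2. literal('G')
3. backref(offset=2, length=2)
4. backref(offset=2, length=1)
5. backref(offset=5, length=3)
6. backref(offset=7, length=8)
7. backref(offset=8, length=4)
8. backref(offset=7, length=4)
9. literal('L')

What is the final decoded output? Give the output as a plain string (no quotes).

Token 1: literal('L'). Output: "L"
Token 2: literal('G'). Output: "LG"
Token 3: backref(off=2, len=2). Copied 'LG' from pos 0. Output: "LGLG"
Token 4: backref(off=2, len=1). Copied 'L' from pos 2. Output: "LGLGL"
Token 5: backref(off=5, len=3). Copied 'LGL' from pos 0. Output: "LGLGLLGL"
Token 6: backref(off=7, len=8) (overlapping!). Copied 'GLGLLGLG' from pos 1. Output: "LGLGLLGLGLGLLGLG"
Token 7: backref(off=8, len=4). Copied 'GLGL' from pos 8. Output: "LGLGLLGLGLGLLGLGGLGL"
Token 8: backref(off=7, len=4). Copied 'GLGG' from pos 13. Output: "LGLGLLGLGLGLLGLGGLGLGLGG"
Token 9: literal('L'). Output: "LGLGLLGLGLGLLGLGGLGLGLGGL"

Answer: LGLGLLGLGLGLLGLGGLGLGLGGL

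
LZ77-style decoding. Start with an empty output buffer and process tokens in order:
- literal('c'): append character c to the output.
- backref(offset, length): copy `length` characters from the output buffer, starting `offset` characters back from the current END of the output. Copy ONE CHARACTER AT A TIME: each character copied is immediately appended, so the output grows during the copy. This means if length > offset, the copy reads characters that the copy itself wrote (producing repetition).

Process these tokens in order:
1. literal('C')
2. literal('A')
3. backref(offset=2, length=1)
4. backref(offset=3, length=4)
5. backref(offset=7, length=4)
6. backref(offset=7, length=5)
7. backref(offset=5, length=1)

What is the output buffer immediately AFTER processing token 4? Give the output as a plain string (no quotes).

Token 1: literal('C'). Output: "C"
Token 2: literal('A'). Output: "CA"
Token 3: backref(off=2, len=1). Copied 'C' from pos 0. Output: "CAC"
Token 4: backref(off=3, len=4) (overlapping!). Copied 'CACC' from pos 0. Output: "CACCACC"

Answer: CACCACC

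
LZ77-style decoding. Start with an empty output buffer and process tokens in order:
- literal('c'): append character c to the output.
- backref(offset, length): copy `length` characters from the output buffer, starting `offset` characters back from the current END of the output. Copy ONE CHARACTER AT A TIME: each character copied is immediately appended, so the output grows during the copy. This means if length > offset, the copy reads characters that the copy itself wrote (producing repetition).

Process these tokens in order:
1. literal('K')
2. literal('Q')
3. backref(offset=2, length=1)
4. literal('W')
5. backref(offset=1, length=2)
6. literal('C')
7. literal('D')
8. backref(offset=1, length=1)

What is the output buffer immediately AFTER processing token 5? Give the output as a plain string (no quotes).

Token 1: literal('K'). Output: "K"
Token 2: literal('Q'). Output: "KQ"
Token 3: backref(off=2, len=1). Copied 'K' from pos 0. Output: "KQK"
Token 4: literal('W'). Output: "KQKW"
Token 5: backref(off=1, len=2) (overlapping!). Copied 'WW' from pos 3. Output: "KQKWWW"

Answer: KQKWWW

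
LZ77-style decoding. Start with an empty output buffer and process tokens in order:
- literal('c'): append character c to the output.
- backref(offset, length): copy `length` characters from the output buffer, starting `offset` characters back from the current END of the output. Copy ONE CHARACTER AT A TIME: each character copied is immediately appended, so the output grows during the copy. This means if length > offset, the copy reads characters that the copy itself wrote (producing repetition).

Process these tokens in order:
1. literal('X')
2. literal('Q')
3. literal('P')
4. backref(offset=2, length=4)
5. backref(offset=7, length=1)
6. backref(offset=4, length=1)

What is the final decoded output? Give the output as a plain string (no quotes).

Token 1: literal('X'). Output: "X"
Token 2: literal('Q'). Output: "XQ"
Token 3: literal('P'). Output: "XQP"
Token 4: backref(off=2, len=4) (overlapping!). Copied 'QPQP' from pos 1. Output: "XQPQPQP"
Token 5: backref(off=7, len=1). Copied 'X' from pos 0. Output: "XQPQPQPX"
Token 6: backref(off=4, len=1). Copied 'P' from pos 4. Output: "XQPQPQPXP"

Answer: XQPQPQPXP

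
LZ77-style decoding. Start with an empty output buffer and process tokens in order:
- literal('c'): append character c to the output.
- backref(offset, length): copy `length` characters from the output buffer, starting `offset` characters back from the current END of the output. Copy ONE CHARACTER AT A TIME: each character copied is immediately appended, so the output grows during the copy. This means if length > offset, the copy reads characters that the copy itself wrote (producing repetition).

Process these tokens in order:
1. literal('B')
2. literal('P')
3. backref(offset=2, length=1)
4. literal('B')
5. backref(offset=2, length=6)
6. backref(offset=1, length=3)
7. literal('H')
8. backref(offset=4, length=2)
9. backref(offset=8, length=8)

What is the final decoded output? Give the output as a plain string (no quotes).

Token 1: literal('B'). Output: "B"
Token 2: literal('P'). Output: "BP"
Token 3: backref(off=2, len=1). Copied 'B' from pos 0. Output: "BPB"
Token 4: literal('B'). Output: "BPBB"
Token 5: backref(off=2, len=6) (overlapping!). Copied 'BBBBBB' from pos 2. Output: "BPBBBBBBBB"
Token 6: backref(off=1, len=3) (overlapping!). Copied 'BBB' from pos 9. Output: "BPBBBBBBBBBBB"
Token 7: literal('H'). Output: "BPBBBBBBBBBBBH"
Token 8: backref(off=4, len=2). Copied 'BB' from pos 10. Output: "BPBBBBBBBBBBBHBB"
Token 9: backref(off=8, len=8). Copied 'BBBBBHBB' from pos 8. Output: "BPBBBBBBBBBBBHBBBBBBBHBB"

Answer: BPBBBBBBBBBBBHBBBBBBBHBB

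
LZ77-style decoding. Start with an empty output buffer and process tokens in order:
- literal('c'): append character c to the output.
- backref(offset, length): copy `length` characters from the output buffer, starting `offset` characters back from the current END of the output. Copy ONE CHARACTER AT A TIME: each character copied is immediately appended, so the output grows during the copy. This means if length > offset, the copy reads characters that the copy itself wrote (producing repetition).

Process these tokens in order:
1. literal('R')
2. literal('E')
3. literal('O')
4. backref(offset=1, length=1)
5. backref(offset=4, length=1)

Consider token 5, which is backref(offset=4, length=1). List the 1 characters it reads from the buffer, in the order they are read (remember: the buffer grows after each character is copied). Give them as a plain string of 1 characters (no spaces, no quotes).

Token 1: literal('R'). Output: "R"
Token 2: literal('E'). Output: "RE"
Token 3: literal('O'). Output: "REO"
Token 4: backref(off=1, len=1). Copied 'O' from pos 2. Output: "REOO"
Token 5: backref(off=4, len=1). Buffer before: "REOO" (len 4)
  byte 1: read out[0]='R', append. Buffer now: "REOOR"

Answer: R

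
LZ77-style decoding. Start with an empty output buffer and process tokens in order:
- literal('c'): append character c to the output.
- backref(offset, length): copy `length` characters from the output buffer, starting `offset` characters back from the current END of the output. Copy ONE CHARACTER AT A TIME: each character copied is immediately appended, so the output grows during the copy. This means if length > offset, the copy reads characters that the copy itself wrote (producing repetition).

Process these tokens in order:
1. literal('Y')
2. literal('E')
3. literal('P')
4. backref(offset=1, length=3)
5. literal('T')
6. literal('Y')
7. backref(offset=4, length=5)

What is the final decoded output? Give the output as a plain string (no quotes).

Answer: YEPPPPTYPPTYP

Derivation:
Token 1: literal('Y'). Output: "Y"
Token 2: literal('E'). Output: "YE"
Token 3: literal('P'). Output: "YEP"
Token 4: backref(off=1, len=3) (overlapping!). Copied 'PPP' from pos 2. Output: "YEPPPP"
Token 5: literal('T'). Output: "YEPPPPT"
Token 6: literal('Y'). Output: "YEPPPPTY"
Token 7: backref(off=4, len=5) (overlapping!). Copied 'PPTYP' from pos 4. Output: "YEPPPPTYPPTYP"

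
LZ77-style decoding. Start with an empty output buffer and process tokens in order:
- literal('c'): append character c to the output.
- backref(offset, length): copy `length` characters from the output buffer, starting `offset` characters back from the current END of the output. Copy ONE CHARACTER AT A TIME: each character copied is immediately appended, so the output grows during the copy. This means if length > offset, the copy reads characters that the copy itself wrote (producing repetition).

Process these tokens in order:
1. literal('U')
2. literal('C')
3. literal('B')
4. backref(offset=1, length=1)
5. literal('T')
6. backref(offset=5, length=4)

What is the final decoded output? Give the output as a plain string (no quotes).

Token 1: literal('U'). Output: "U"
Token 2: literal('C'). Output: "UC"
Token 3: literal('B'). Output: "UCB"
Token 4: backref(off=1, len=1). Copied 'B' from pos 2. Output: "UCBB"
Token 5: literal('T'). Output: "UCBBT"
Token 6: backref(off=5, len=4). Copied 'UCBB' from pos 0. Output: "UCBBTUCBB"

Answer: UCBBTUCBB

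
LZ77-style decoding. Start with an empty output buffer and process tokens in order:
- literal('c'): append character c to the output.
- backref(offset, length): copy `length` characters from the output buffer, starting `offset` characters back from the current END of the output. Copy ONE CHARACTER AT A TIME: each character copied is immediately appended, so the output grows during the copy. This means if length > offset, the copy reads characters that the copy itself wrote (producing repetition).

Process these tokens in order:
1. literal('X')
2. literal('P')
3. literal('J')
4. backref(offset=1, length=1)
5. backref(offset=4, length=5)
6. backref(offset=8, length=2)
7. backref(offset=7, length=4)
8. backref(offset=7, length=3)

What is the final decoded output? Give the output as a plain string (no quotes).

Answer: XPJJXPJJXPJXPJJXPJ

Derivation:
Token 1: literal('X'). Output: "X"
Token 2: literal('P'). Output: "XP"
Token 3: literal('J'). Output: "XPJ"
Token 4: backref(off=1, len=1). Copied 'J' from pos 2. Output: "XPJJ"
Token 5: backref(off=4, len=5) (overlapping!). Copied 'XPJJX' from pos 0. Output: "XPJJXPJJX"
Token 6: backref(off=8, len=2). Copied 'PJ' from pos 1. Output: "XPJJXPJJXPJ"
Token 7: backref(off=7, len=4). Copied 'XPJJ' from pos 4. Output: "XPJJXPJJXPJXPJJ"
Token 8: backref(off=7, len=3). Copied 'XPJ' from pos 8. Output: "XPJJXPJJXPJXPJJXPJ"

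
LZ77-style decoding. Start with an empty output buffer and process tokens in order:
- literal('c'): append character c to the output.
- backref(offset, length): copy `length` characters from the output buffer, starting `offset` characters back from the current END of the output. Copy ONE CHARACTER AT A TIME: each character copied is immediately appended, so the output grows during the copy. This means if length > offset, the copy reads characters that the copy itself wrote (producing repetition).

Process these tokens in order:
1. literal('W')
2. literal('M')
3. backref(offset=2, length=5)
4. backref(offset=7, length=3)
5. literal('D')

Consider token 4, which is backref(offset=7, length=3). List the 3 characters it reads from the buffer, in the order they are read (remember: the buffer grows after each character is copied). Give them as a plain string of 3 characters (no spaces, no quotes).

Answer: WMW

Derivation:
Token 1: literal('W'). Output: "W"
Token 2: literal('M'). Output: "WM"
Token 3: backref(off=2, len=5) (overlapping!). Copied 'WMWMW' from pos 0. Output: "WMWMWMW"
Token 4: backref(off=7, len=3). Buffer before: "WMWMWMW" (len 7)
  byte 1: read out[0]='W', append. Buffer now: "WMWMWMWW"
  byte 2: read out[1]='M', append. Buffer now: "WMWMWMWWM"
  byte 3: read out[2]='W', append. Buffer now: "WMWMWMWWMW"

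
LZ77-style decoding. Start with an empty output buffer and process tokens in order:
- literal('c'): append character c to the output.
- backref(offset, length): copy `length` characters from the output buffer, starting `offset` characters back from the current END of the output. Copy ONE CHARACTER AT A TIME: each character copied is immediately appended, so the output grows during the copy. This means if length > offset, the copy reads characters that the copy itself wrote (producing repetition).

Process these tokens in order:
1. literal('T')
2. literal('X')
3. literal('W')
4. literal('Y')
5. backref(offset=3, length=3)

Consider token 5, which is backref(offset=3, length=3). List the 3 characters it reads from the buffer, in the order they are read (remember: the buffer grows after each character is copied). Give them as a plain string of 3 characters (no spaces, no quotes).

Answer: XWY

Derivation:
Token 1: literal('T'). Output: "T"
Token 2: literal('X'). Output: "TX"
Token 3: literal('W'). Output: "TXW"
Token 4: literal('Y'). Output: "TXWY"
Token 5: backref(off=3, len=3). Buffer before: "TXWY" (len 4)
  byte 1: read out[1]='X', append. Buffer now: "TXWYX"
  byte 2: read out[2]='W', append. Buffer now: "TXWYXW"
  byte 3: read out[3]='Y', append. Buffer now: "TXWYXWY"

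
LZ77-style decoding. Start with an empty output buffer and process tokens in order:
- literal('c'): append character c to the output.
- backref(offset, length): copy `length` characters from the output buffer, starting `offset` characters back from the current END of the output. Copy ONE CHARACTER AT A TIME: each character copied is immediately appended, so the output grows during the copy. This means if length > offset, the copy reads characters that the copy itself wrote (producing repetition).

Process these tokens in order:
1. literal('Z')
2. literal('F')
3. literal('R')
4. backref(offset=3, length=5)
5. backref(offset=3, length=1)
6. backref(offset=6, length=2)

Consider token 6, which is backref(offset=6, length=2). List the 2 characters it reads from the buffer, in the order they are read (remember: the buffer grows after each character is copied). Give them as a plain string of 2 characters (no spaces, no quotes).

Answer: ZF

Derivation:
Token 1: literal('Z'). Output: "Z"
Token 2: literal('F'). Output: "ZF"
Token 3: literal('R'). Output: "ZFR"
Token 4: backref(off=3, len=5) (overlapping!). Copied 'ZFRZF' from pos 0. Output: "ZFRZFRZF"
Token 5: backref(off=3, len=1). Copied 'R' from pos 5. Output: "ZFRZFRZFR"
Token 6: backref(off=6, len=2). Buffer before: "ZFRZFRZFR" (len 9)
  byte 1: read out[3]='Z', append. Buffer now: "ZFRZFRZFRZ"
  byte 2: read out[4]='F', append. Buffer now: "ZFRZFRZFRZF"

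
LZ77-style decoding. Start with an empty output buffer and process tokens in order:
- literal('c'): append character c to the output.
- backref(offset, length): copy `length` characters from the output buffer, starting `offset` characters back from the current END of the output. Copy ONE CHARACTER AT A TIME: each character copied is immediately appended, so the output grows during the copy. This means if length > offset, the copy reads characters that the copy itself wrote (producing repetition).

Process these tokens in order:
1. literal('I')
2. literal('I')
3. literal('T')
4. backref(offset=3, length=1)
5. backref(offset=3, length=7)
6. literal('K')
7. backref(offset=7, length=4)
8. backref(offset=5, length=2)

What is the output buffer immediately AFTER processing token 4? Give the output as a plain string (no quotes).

Answer: IITI

Derivation:
Token 1: literal('I'). Output: "I"
Token 2: literal('I'). Output: "II"
Token 3: literal('T'). Output: "IIT"
Token 4: backref(off=3, len=1). Copied 'I' from pos 0. Output: "IITI"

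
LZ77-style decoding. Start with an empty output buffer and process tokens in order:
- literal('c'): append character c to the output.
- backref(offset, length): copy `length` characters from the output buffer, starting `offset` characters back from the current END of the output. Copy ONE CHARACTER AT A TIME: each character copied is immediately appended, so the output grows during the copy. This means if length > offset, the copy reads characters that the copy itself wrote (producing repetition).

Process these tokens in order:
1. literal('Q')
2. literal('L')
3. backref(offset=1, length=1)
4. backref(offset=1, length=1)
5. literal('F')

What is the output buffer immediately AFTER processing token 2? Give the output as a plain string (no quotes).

Token 1: literal('Q'). Output: "Q"
Token 2: literal('L'). Output: "QL"

Answer: QL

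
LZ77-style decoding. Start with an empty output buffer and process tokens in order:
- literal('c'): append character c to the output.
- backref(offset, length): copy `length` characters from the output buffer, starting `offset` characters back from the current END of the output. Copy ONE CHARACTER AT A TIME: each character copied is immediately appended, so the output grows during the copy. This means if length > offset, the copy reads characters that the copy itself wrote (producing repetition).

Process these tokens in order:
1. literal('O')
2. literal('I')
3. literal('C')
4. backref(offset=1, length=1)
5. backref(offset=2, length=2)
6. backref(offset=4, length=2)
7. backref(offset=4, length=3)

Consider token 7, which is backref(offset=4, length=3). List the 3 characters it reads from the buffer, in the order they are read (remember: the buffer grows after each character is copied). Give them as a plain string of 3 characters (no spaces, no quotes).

Token 1: literal('O'). Output: "O"
Token 2: literal('I'). Output: "OI"
Token 3: literal('C'). Output: "OIC"
Token 4: backref(off=1, len=1). Copied 'C' from pos 2. Output: "OICC"
Token 5: backref(off=2, len=2). Copied 'CC' from pos 2. Output: "OICCCC"
Token 6: backref(off=4, len=2). Copied 'CC' from pos 2. Output: "OICCCCCC"
Token 7: backref(off=4, len=3). Buffer before: "OICCCCCC" (len 8)
  byte 1: read out[4]='C', append. Buffer now: "OICCCCCCC"
  byte 2: read out[5]='C', append. Buffer now: "OICCCCCCCC"
  byte 3: read out[6]='C', append. Buffer now: "OICCCCCCCCC"

Answer: CCC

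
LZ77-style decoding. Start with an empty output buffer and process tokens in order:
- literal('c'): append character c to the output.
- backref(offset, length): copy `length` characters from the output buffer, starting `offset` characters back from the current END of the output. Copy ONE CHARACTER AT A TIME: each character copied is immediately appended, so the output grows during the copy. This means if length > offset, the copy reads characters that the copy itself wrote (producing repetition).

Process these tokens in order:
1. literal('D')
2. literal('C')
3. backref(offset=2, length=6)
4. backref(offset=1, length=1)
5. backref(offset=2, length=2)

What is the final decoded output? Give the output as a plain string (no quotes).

Token 1: literal('D'). Output: "D"
Token 2: literal('C'). Output: "DC"
Token 3: backref(off=2, len=6) (overlapping!). Copied 'DCDCDC' from pos 0. Output: "DCDCDCDC"
Token 4: backref(off=1, len=1). Copied 'C' from pos 7. Output: "DCDCDCDCC"
Token 5: backref(off=2, len=2). Copied 'CC' from pos 7. Output: "DCDCDCDCCCC"

Answer: DCDCDCDCCCC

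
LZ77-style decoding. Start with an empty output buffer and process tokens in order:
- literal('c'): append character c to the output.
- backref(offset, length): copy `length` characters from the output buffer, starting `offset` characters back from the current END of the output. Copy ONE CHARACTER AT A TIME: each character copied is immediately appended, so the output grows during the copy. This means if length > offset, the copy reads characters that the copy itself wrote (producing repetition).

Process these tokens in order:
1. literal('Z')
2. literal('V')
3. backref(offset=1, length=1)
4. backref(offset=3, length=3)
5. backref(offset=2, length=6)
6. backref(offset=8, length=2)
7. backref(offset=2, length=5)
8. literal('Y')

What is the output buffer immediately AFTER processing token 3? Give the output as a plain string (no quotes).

Token 1: literal('Z'). Output: "Z"
Token 2: literal('V'). Output: "ZV"
Token 3: backref(off=1, len=1). Copied 'V' from pos 1. Output: "ZVV"

Answer: ZVV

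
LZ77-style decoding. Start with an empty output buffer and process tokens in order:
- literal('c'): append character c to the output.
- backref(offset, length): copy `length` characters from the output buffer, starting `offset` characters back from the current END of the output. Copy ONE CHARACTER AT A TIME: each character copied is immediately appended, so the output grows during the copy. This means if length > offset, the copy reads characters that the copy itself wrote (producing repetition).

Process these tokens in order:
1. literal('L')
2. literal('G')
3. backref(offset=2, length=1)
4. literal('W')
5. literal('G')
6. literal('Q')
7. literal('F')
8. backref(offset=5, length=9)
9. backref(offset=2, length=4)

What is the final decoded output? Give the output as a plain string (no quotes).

Answer: LGLWGQFLWGQFLWGQGQGQ

Derivation:
Token 1: literal('L'). Output: "L"
Token 2: literal('G'). Output: "LG"
Token 3: backref(off=2, len=1). Copied 'L' from pos 0. Output: "LGL"
Token 4: literal('W'). Output: "LGLW"
Token 5: literal('G'). Output: "LGLWG"
Token 6: literal('Q'). Output: "LGLWGQ"
Token 7: literal('F'). Output: "LGLWGQF"
Token 8: backref(off=5, len=9) (overlapping!). Copied 'LWGQFLWGQ' from pos 2. Output: "LGLWGQFLWGQFLWGQ"
Token 9: backref(off=2, len=4) (overlapping!). Copied 'GQGQ' from pos 14. Output: "LGLWGQFLWGQFLWGQGQGQ"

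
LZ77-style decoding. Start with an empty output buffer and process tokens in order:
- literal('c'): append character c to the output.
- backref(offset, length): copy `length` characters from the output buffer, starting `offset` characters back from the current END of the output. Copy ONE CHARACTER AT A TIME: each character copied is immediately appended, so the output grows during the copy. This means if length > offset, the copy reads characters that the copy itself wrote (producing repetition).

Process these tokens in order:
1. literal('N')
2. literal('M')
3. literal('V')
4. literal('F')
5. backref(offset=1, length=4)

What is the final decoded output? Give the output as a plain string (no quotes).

Answer: NMVFFFFF

Derivation:
Token 1: literal('N'). Output: "N"
Token 2: literal('M'). Output: "NM"
Token 3: literal('V'). Output: "NMV"
Token 4: literal('F'). Output: "NMVF"
Token 5: backref(off=1, len=4) (overlapping!). Copied 'FFFF' from pos 3. Output: "NMVFFFFF"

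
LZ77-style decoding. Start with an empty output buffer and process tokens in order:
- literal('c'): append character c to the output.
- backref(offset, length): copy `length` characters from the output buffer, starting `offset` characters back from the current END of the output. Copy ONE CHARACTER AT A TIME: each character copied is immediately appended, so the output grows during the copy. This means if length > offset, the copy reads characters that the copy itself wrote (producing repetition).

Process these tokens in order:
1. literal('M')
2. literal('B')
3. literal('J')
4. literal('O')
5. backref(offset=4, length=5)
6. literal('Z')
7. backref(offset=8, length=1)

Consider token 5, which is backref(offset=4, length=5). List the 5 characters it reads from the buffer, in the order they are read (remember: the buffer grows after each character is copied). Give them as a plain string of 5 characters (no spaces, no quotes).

Answer: MBJOM

Derivation:
Token 1: literal('M'). Output: "M"
Token 2: literal('B'). Output: "MB"
Token 3: literal('J'). Output: "MBJ"
Token 4: literal('O'). Output: "MBJO"
Token 5: backref(off=4, len=5). Buffer before: "MBJO" (len 4)
  byte 1: read out[0]='M', append. Buffer now: "MBJOM"
  byte 2: read out[1]='B', append. Buffer now: "MBJOMB"
  byte 3: read out[2]='J', append. Buffer now: "MBJOMBJ"
  byte 4: read out[3]='O', append. Buffer now: "MBJOMBJO"
  byte 5: read out[4]='M', append. Buffer now: "MBJOMBJOM"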